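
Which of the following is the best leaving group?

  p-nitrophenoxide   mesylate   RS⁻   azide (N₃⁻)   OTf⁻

Leaving-group ability tracks the stability of the departed species; conjugate-acid pKₐ is the usual yardstick (lower pKₐ → better LG).
OTf⁻: pKₐ(CF₃SO₃H (triflic acid)) ≈ -14
mesylate: pKₐ(CH₃SO₃H (MsOH)) ≈ -1.9
azide (N₃⁻): pKₐ(HN₃) ≈ 4.7
p-nitrophenoxide: pKₐ(p-nitrophenol) ≈ 7.2
RS⁻: pKₐ(RSH (a thiol)) ≈ 10.5

OTf⁻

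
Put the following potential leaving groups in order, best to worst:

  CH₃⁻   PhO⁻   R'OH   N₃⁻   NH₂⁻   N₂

N₂ > R'OH > N₃⁻ > PhO⁻ > NH₂⁻ > CH₃⁻

A good leaving group is a weak base: the lower the pKₐ of its conjugate acid, the more readily it departs.
N₂: no meaningful conjugate acid; N₂ departs as an exceptionally stable neutral molecule
R'OH: pKₐ(R'OH₂⁺) ≈ -2.4
N₃⁻: pKₐ(HN₃) ≈ 4.7
PhO⁻: pKₐ(C₆H₅OH (phenol)) ≈ 10 — resonance into the ring helps, but still a poor LG
NH₂⁻: pKₐ(NH₃) ≈ 38
CH₃⁻: pKₐ(CH₄) ≈ 48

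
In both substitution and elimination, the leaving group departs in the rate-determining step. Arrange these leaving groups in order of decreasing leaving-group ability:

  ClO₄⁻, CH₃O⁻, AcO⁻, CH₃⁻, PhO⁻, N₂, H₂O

Rank by basicity of the departing species: weakest base leaves most easily.
N₂: no meaningful conjugate acid; N₂ departs as an exceptionally stable neutral molecule
ClO₄⁻: pKₐ(HClO₄) ≈ -10
H₂O: pKₐ(H₃O⁺) ≈ -1.7
AcO⁻: pKₐ(CH₃COOH) ≈ 4.8
PhO⁻: pKₐ(C₆H₅OH (phenol)) ≈ 10
CH₃O⁻: pKₐ(CH₃OH) ≈ 15.5
CH₃⁻: pKₐ(CH₄) ≈ 48

N₂ > ClO₄⁻ > H₂O > AcO⁻ > PhO⁻ > CH₃O⁻ > CH₃⁻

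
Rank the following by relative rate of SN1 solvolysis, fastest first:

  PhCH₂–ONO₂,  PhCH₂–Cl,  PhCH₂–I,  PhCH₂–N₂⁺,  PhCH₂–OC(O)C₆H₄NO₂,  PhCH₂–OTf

With the same alkyl group throughout, only the leaving group differentiates the rates.
Leaving-group ability tracks the stability of the departed species; conjugate-acid pKₐ is the usual yardstick (lower pKₐ → better LG).
PhCH₂–N₂⁺ loses N₂: no meaningful conjugate acid; N₂ departs as an exceptionally stable neutral molecule
PhCH₂–OTf loses OTf⁻: pKₐ(CF₃SO₃H (triflic acid)) ≈ -14
PhCH₂–I loses I⁻: pKₐ(HI) ≈ -10
PhCH₂–Cl loses Cl⁻: pKₐ(HCl) ≈ -7
PhCH₂–ONO₂ loses NO₃⁻: pKₐ(HNO₃) ≈ -1.3
PhCH₂–OC(O)C₆H₄NO₂ loses p-O₂N–C₆H₄–COO⁻: pKₐ(p-nitrobenzoic acid) ≈ 3.4

PhCH₂–N₂⁺ > PhCH₂–OTf > PhCH₂–I > PhCH₂–Cl > PhCH₂–ONO₂ > PhCH₂–OC(O)C₆H₄NO₂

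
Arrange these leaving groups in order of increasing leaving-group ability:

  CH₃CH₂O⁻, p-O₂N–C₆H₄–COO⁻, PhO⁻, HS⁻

CH₃CH₂O⁻ < PhO⁻ < HS⁻ < p-O₂N–C₆H₄–COO⁻

Leaving-group ability tracks the stability of the departed species; conjugate-acid pKₐ is the usual yardstick (lower pKₐ → better LG).
p-O₂N–C₆H₄–COO⁻: pKₐ(p-nitrobenzoic acid) ≈ 3.4
HS⁻: pKₐ(H₂S) ≈ 7
PhO⁻: pKₐ(C₆H₅OH (phenol)) ≈ 10
CH₃CH₂O⁻: pKₐ(CH₃CH₂OH) ≈ 16
Listed from poorest to best leaving group as asked.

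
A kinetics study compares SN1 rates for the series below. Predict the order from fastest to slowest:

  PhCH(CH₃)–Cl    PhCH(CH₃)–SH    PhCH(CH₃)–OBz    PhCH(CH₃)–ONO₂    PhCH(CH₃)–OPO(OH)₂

PhCH(CH₃)–Cl > PhCH(CH₃)–ONO₂ > PhCH(CH₃)–OPO(OH)₂ > PhCH(CH₃)–OBz > PhCH(CH₃)–SH

With the same alkyl group throughout, only the leaving group differentiates the rates.
Rank by basicity of the departing species: weakest base leaves most easily.
PhCH(CH₃)–Cl loses Cl⁻: pKₐ(HCl) ≈ -7
PhCH(CH₃)–ONO₂ loses NO₃⁻: pKₐ(HNO₃) ≈ -1.3
PhCH(CH₃)–OPO(OH)₂ loses H₂PO₄⁻: pKₐ(H₃PO₄) ≈ 2.1
PhCH(CH₃)–OBz loses PhCOO⁻: pKₐ(C₆H₅COOH) ≈ 4.2
PhCH(CH₃)–SH loses HS⁻: pKₐ(H₂S) ≈ 7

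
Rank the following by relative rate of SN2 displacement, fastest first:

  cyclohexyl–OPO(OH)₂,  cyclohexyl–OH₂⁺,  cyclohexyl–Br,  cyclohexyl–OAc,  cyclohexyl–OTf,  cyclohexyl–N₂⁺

Identical carbon frameworks mean the comparison reduces to leaving-group quality.
Rank by basicity of the departing species: weakest base leaves most easily.
cyclohexyl–N₂⁺ loses N₂: no meaningful conjugate acid; N₂ departs as an exceptionally stable neutral molecule
cyclohexyl–OTf loses OTf⁻: pKₐ(CF₃SO₃H (triflic acid)) ≈ -14
cyclohexyl–Br loses Br⁻: pKₐ(HBr) ≈ -9
cyclohexyl–OH₂⁺ loses H₂O: pKₐ(H₃O⁺) ≈ -1.7
cyclohexyl–OPO(OH)₂ loses H₂PO₄⁻: pKₐ(H₃PO₄) ≈ 2.1
cyclohexyl–OAc loses AcO⁻: pKₐ(CH₃COOH) ≈ 4.8

cyclohexyl–N₂⁺ > cyclohexyl–OTf > cyclohexyl–Br > cyclohexyl–OH₂⁺ > cyclohexyl–OPO(OH)₂ > cyclohexyl–OAc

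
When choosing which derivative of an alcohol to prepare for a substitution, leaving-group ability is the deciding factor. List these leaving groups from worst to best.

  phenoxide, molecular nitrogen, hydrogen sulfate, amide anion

amide anion < phenoxide < hydrogen sulfate < molecular nitrogen

The more stable X⁻ (or X) is on its own — i.e. the weaker a base it is — the better a leaving group it makes.
molecular nitrogen: no meaningful conjugate acid; N₂ departs as an exceptionally stable neutral molecule
hydrogen sulfate: pKₐ(H₂SO₄) ≈ -3 — conjugate base of a strong mineral acid
phenoxide: pKₐ(C₆H₅OH (phenol)) ≈ 10
amide anion: pKₐ(NH₃) ≈ 38
Reversing gives the worst-to-best order requested.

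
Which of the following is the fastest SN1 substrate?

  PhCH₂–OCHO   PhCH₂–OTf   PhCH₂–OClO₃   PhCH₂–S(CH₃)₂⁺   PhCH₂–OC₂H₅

PhCH₂–OTf

The skeletons are identical, so relative rate is governed entirely by leaving-group ability.
The more stable X⁻ (or X) is on its own — i.e. the weaker a base it is — the better a leaving group it makes.
PhCH₂–OTf loses OTf⁻: pKₐ(CF₃SO₃H (triflic acid)) ≈ -14
PhCH₂–OClO₃ loses ClO₄⁻: pKₐ(HClO₄) ≈ -10
PhCH₂–S(CH₃)₂⁺ loses SR'₂: pKₐ(R'₂SH⁺) ≈ -7
PhCH₂–OCHO loses HCOO⁻: pKₐ(HCOOH) ≈ 3.8
PhCH₂–OC₂H₅ loses CH₃CH₂O⁻: pKₐ(CH₃CH₂OH) ≈ 16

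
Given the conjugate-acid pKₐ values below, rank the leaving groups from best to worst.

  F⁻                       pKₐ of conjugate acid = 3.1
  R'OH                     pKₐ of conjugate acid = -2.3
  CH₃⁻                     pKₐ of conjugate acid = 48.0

R'OH > F⁻ > CH₃⁻

Lower conjugate-acid pKₐ ⇒ weaker base ⇒ better leaving group.
Sorting by the given values: R'OH (-2.3), F⁻ (3.1), CH₃⁻ (48.0).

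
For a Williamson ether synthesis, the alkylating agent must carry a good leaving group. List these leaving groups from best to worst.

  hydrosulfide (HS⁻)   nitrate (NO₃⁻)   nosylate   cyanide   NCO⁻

nosylate > nitrate (NO₃⁻) > NCO⁻ > hydrosulfide (HS⁻) > cyanide

A good leaving group is a weak base: the lower the pKₐ of its conjugate acid, the more readily it departs.
nosylate: pKₐ(p-O₂NC₆H₄SO₃H) ≈ -3.5
nitrate (NO₃⁻): pKₐ(HNO₃) ≈ -1.3
NCO⁻: pKₐ(HOCN) ≈ 3.5
hydrosulfide (HS⁻): pKₐ(H₂S) ≈ 7
cyanide: pKₐ(HCN) ≈ 9.2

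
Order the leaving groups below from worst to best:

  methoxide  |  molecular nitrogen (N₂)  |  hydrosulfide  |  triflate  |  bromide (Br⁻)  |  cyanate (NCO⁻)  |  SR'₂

methoxide < hydrosulfide < cyanate (NCO⁻) < SR'₂ < bromide (Br⁻) < triflate < molecular nitrogen (N₂)

Leaving-group ability tracks the stability of the departed species; conjugate-acid pKₐ is the usual yardstick (lower pKₐ → better LG).
molecular nitrogen (N₂): no meaningful conjugate acid; N₂ departs as an exceptionally stable neutral molecule
triflate: pKₐ(CF₃SO₃H (triflic acid)) ≈ -14
bromide (Br⁻): pKₐ(HBr) ≈ -9
SR'₂: pKₐ(R'₂SH⁺) ≈ -7
cyanate (NCO⁻): pKₐ(HOCN) ≈ 3.5 — resonance between N and O
hydrosulfide: pKₐ(H₂S) ≈ 7 — larger and more polarisable than the oxygen analogue
methoxide: pKₐ(CH₃OH) ≈ 15.5 — strong base; alkoxides do not leave unassisted
Listed from poorest to best leaving group as asked.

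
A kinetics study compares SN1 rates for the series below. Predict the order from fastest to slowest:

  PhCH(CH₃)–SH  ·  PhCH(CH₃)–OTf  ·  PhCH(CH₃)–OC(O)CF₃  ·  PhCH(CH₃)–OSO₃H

With the same alkyl group throughout, only the leaving group differentiates the rates.
A good leaving group is a weak base: the lower the pKₐ of its conjugate acid, the more readily it departs.
PhCH(CH₃)–OTf loses OTf⁻: pKₐ(CF₃SO₃H (triflic acid)) ≈ -14
PhCH(CH₃)–OSO₃H loses HSO₄⁻: pKₐ(H₂SO₄) ≈ -3
PhCH(CH₃)–OC(O)CF₃ loses CF₃COO⁻: pKₐ(CF₃COOH) ≈ 0.2
PhCH(CH₃)–SH loses HS⁻: pKₐ(H₂S) ≈ 7

PhCH(CH₃)–OTf > PhCH(CH₃)–OSO₃H > PhCH(CH₃)–OC(O)CF₃ > PhCH(CH₃)–SH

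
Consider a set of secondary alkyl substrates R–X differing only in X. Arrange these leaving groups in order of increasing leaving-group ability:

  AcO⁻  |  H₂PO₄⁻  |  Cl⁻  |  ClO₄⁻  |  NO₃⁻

ClO₄⁻: pKₐ(HClO₄) ≈ -10 — extremely weak base; rarely used for safety reasons
Cl⁻: pKₐ(HCl) ≈ -7 — moderately weak base
NO₃⁻: pKₐ(HNO₃) ≈ -1.3
H₂PO₄⁻: pKₐ(H₃PO₄) ≈ 2.1 — moderate base; biological leaving group after further activation
AcO⁻: pKₐ(CH₃COOH) ≈ 4.8 — resonance-stabilised but still a weak base
Reversing gives the worst-to-best order requested.

AcO⁻ < H₂PO₄⁻ < NO₃⁻ < Cl⁻ < ClO₄⁻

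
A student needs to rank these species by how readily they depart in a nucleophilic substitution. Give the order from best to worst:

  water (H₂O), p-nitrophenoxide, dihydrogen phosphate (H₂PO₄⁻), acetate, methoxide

water (H₂O): pKₐ(H₃O⁺) ≈ -1.7
dihydrogen phosphate (H₂PO₄⁻): pKₐ(H₃PO₄) ≈ 2.1
acetate: pKₐ(CH₃COOH) ≈ 4.8
p-nitrophenoxide: pKₐ(p-nitrophenol) ≈ 7.2
methoxide: pKₐ(CH₃OH) ≈ 15.5

water (H₂O) > dihydrogen phosphate (H₂PO₄⁻) > acetate > p-nitrophenoxide > methoxide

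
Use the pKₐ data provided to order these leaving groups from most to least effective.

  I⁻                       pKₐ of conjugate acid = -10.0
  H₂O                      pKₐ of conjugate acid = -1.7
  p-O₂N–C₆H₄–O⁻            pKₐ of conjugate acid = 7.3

Lower conjugate-acid pKₐ ⇒ weaker base ⇒ better leaving group.
Sorting by the given values: I⁻ (-10.0), H₂O (-1.7), p-O₂N–C₆H₄–O⁻ (7.3).

I⁻ > H₂O > p-O₂N–C₆H₄–O⁻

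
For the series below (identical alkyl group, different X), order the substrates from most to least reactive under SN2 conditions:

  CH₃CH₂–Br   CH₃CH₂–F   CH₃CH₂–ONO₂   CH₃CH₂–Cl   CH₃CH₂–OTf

With the same alkyl group throughout, only the leaving group differentiates the rates.
Rank by basicity of the departing species: weakest base leaves most easily.
CH₃CH₂–OTf loses OTf⁻: pKₐ(CF₃SO₃H (triflic acid)) ≈ -14
CH₃CH₂–Br loses Br⁻: pKₐ(HBr) ≈ -9
CH₃CH₂–Cl loses Cl⁻: pKₐ(HCl) ≈ -7
CH₃CH₂–ONO₂ loses NO₃⁻: pKₐ(HNO₃) ≈ -1.3
CH₃CH₂–F loses F⁻: pKₐ(HF) ≈ 3.2

CH₃CH₂–OTf > CH₃CH₂–Br > CH₃CH₂–Cl > CH₃CH₂–ONO₂ > CH₃CH₂–F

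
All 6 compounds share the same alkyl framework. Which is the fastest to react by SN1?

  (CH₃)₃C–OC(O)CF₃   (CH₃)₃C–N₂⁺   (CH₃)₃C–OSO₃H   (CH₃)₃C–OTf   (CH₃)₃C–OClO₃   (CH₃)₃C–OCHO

The skeletons are identical, so relative rate is governed entirely by leaving-group ability.
The more stable X⁻ (or X) is on its own — i.e. the weaker a base it is — the better a leaving group it makes.
(CH₃)₃C–N₂⁺ loses N₂: no meaningful conjugate acid; N₂ departs as an exceptionally stable neutral molecule
(CH₃)₃C–OTf loses OTf⁻: pKₐ(CF₃SO₃H (triflic acid)) ≈ -14
(CH₃)₃C–OClO₃ loses ClO₄⁻: pKₐ(HClO₄) ≈ -10
(CH₃)₃C–OSO₃H loses HSO₄⁻: pKₐ(H₂SO₄) ≈ -3
(CH₃)₃C–OC(O)CF₃ loses CF₃COO⁻: pKₐ(CF₃COOH) ≈ 0.2
(CH₃)₃C–OCHO loses HCOO⁻: pKₐ(HCOOH) ≈ 3.8

(CH₃)₃C–N₂⁺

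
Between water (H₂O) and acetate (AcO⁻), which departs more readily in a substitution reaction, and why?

water (H₂O)

water (H₂O) is the better leaving group.
pKₐ(H₃O⁺) ≈ -1.7 versus pKₐ(CH₃COOH) ≈ 4.8: water (H₂O) is the much weaker base.
Neutral; leaves from a protonated alcohol (R–OH₂⁺).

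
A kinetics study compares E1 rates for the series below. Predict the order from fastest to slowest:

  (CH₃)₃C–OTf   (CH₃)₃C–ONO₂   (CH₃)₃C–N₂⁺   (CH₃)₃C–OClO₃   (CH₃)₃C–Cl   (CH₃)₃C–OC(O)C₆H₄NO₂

(CH₃)₃C–N₂⁺ > (CH₃)₃C–OTf > (CH₃)₃C–OClO₃ > (CH₃)₃C–Cl > (CH₃)₃C–ONO₂ > (CH₃)₃C–OC(O)C₆H₄NO₂

With the same alkyl group throughout, only the leaving group differentiates the rates.
Rank by basicity of the departing species: weakest base leaves most easily.
(CH₃)₃C–N₂⁺ loses N₂: no meaningful conjugate acid; N₂ departs as an exceptionally stable neutral molecule
(CH₃)₃C–OTf loses OTf⁻: pKₐ(CF₃SO₃H (triflic acid)) ≈ -14
(CH₃)₃C–OClO₃ loses ClO₄⁻: pKₐ(HClO₄) ≈ -10
(CH₃)₃C–Cl loses Cl⁻: pKₐ(HCl) ≈ -7
(CH₃)₃C–ONO₂ loses NO₃⁻: pKₐ(HNO₃) ≈ -1.3
(CH₃)₃C–OC(O)C₆H₄NO₂ loses p-O₂N–C₆H₄–COO⁻: pKₐ(p-nitrobenzoic acid) ≈ 3.4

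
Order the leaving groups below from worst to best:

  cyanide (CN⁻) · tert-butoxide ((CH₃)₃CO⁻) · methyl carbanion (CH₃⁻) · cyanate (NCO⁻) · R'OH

methyl carbanion (CH₃⁻) < tert-butoxide ((CH₃)₃CO⁻) < cyanide (CN⁻) < cyanate (NCO⁻) < R'OH

Leaving-group ability tracks the stability of the departed species; conjugate-acid pKₐ is the usual yardstick (lower pKₐ → better LG).
R'OH: pKₐ(R'OH₂⁺) ≈ -2.4
cyanate (NCO⁻): pKₐ(HOCN) ≈ 3.5
cyanide (CN⁻): pKₐ(HCN) ≈ 9.2
tert-butoxide ((CH₃)₃CO⁻): pKₐ(t-BuOH) ≈ 18
methyl carbanion (CH₃⁻): pKₐ(CH₄) ≈ 48
Reversing gives the worst-to-best order requested.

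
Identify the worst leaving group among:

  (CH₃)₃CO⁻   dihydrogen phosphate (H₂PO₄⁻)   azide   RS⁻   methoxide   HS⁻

The more stable X⁻ (or X) is on its own — i.e. the weaker a base it is — the better a leaving group it makes.
dihydrogen phosphate (H₂PO₄⁻): pKₐ(H₃PO₄) ≈ 2.1
azide: pKₐ(HN₃) ≈ 4.7
HS⁻: pKₐ(H₂S) ≈ 7
RS⁻: pKₐ(RSH (a thiol)) ≈ 10.5
methoxide: pKₐ(CH₃OH) ≈ 15.5
(CH₃)₃CO⁻: pKₐ(t-BuOH) ≈ 18

(CH₃)₃CO⁻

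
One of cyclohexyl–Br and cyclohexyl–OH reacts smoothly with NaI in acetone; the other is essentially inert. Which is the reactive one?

cyclohexyl–Br

From cyclohexyl–OH the departing group would be OH⁻ (pKₐ(H₂O) ≈ 15.7). Strong base; essentially never leaves without prior activation.
From cyclohexyl–Br the leaving group is Br⁻ (pKₐ(HBr) ≈ -9). Weak base; good leaving group.
(In practice cyclohexyl–Br is made from cyclohexyl–OH by treatment with PBr₃, replacing the hydroxyl with bromide.)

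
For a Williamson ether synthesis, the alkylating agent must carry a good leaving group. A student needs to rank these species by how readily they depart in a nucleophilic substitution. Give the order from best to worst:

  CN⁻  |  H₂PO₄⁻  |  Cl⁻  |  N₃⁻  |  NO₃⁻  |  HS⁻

Rank by basicity of the departing species: weakest base leaves most easily.
Cl⁻: pKₐ(HCl) ≈ -7
NO₃⁻: pKₐ(HNO₃) ≈ -1.3
H₂PO₄⁻: pKₐ(H₃PO₄) ≈ 2.1
N₃⁻: pKₐ(HN₃) ≈ 4.7
HS⁻: pKₐ(H₂S) ≈ 7
CN⁻: pKₐ(HCN) ≈ 9.2

Cl⁻ > NO₃⁻ > H₂PO₄⁻ > N₃⁻ > HS⁻ > CN⁻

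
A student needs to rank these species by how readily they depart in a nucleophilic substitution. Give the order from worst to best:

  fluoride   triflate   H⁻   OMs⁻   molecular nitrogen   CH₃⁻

CH₃⁻ < H⁻ < fluoride < OMs⁻ < triflate < molecular nitrogen

molecular nitrogen: no meaningful conjugate acid; N₂ departs as an exceptionally stable neutral molecule
triflate: pKₐ(CF₃SO₃H (triflic acid)) ≈ -14
OMs⁻: pKₐ(CH₃SO₃H (MsOH)) ≈ -1.9 — resonance-delocalised alkanesulfonate
fluoride: pKₐ(HF) ≈ 3.2 — small and strongly basic; the poor halide leaving group
H⁻: pKₐ(H₂) ≈ 36
CH₃⁻: pKₐ(CH₄) ≈ 48
Listed from poorest to best leaving group as asked.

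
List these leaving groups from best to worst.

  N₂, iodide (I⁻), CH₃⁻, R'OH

Rank by basicity of the departing species: weakest base leaves most easily.
N₂: no meaningful conjugate acid; N₂ departs as an exceptionally stable neutral molecule
iodide (I⁻): pKₐ(HI) ≈ -10
R'OH: pKₐ(R'OH₂⁺) ≈ -2.4 — neutral; leaves from a protonated ether (an oxonium ion, R–O(H)R'⁺)
CH₃⁻: pKₐ(CH₄) ≈ 48 — unstabilised carbanion; the worst conceivable leaving group

N₂ > iodide (I⁻) > R'OH > CH₃⁻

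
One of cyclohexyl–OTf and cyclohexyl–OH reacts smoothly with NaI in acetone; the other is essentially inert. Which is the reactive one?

cyclohexyl–OTf

From cyclohexyl–OH the departing group would be OH⁻ (pKₐ(H₂O) ≈ 15.7). Strong base; essentially never leaves without prior activation.
From cyclohexyl–OTf the leaving group is OTf⁻ (pKₐ(CF₃SO₃H (triflic acid)) ≈ -14). Charge spread over three oxygens and a CF₃ group; the premier leaving group in synthesis.
(In practice cyclohexyl–OTf is made from cyclohexyl–OH by treatment with Tf₂O / 2,6-lutidine, converting the hydroxyl into a triflate.)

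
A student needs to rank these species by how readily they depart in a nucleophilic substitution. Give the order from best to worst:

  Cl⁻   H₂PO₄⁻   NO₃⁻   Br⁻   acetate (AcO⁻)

Leaving-group ability tracks the stability of the departed species; conjugate-acid pKₐ is the usual yardstick (lower pKₐ → better LG).
Br⁻: pKₐ(HBr) ≈ -9
Cl⁻: pKₐ(HCl) ≈ -7
NO₃⁻: pKₐ(HNO₃) ≈ -1.3
H₂PO₄⁻: pKₐ(H₃PO₄) ≈ 2.1
acetate (AcO⁻): pKₐ(CH₃COOH) ≈ 4.8

Br⁻ > Cl⁻ > NO₃⁻ > H₂PO₄⁻ > acetate (AcO⁻)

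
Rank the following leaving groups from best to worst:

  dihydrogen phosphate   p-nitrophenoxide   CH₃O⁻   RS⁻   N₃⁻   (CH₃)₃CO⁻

dihydrogen phosphate > N₃⁻ > p-nitrophenoxide > RS⁻ > CH₃O⁻ > (CH₃)₃CO⁻

Rank by basicity of the departing species: weakest base leaves most easily.
dihydrogen phosphate: pKₐ(H₃PO₄) ≈ 2.1
N₃⁻: pKₐ(HN₃) ≈ 4.7
p-nitrophenoxide: pKₐ(p-nitrophenol) ≈ 7.2
RS⁻: pKₐ(RSH (a thiol)) ≈ 10.5
CH₃O⁻: pKₐ(CH₃OH) ≈ 15.5
(CH₃)₃CO⁻: pKₐ(t-BuOH) ≈ 18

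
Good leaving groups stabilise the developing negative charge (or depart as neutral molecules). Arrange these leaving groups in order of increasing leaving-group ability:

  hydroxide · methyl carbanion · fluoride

methyl carbanion < hydroxide < fluoride

fluoride: pKₐ(HF) ≈ 3.2
hydroxide: pKₐ(H₂O) ≈ 15.7
methyl carbanion: pKₐ(CH₄) ≈ 48
The question asks for worst first, so the sequence is read in increasing leaving-group ability.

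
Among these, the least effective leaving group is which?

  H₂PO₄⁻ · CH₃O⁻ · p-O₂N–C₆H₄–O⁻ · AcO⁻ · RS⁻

Leaving-group ability tracks the stability of the departed species; conjugate-acid pKₐ is the usual yardstick (lower pKₐ → better LG).
H₂PO₄⁻: pKₐ(H₃PO₄) ≈ 2.1
AcO⁻: pKₐ(CH₃COOH) ≈ 4.8
p-O₂N–C₆H₄–O⁻: pKₐ(p-nitrophenol) ≈ 7.2
RS⁻: pKₐ(RSH (a thiol)) ≈ 10.5
CH₃O⁻: pKₐ(CH₃OH) ≈ 15.5

CH₃O⁻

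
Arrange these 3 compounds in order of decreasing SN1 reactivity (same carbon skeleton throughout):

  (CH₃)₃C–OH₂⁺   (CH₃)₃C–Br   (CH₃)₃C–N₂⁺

(CH₃)₃C–N₂⁺ > (CH₃)₃C–Br > (CH₃)₃C–OH₂⁺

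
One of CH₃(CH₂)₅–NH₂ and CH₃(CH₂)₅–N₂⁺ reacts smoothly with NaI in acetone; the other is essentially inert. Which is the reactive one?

From CH₃(CH₂)₅–NH₂ the departing group would be NH₂⁻ (pKₐ(NH₃) ≈ 38). Extremely strong base; never a leaving group.
From CH₃(CH₂)₅–N₂⁺ the leaving group is N₂ (no meaningful conjugate acid; N₂ departs as an exceptionally stable neutral molecule).
(In practice CH₃(CH₂)₅–N₂⁺ is made from CH₃(CH₂)₅–NH₂ by diazotisation (NaNO₂ / HCl, 0 °C), generating a diazonium salt that expels N₂.)

CH₃(CH₂)₅–N₂⁺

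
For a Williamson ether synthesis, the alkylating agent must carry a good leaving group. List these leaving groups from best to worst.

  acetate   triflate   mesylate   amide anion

triflate > mesylate > acetate > amide anion

triflate: pKₐ(CF₃SO₃H (triflic acid)) ≈ -14
mesylate: pKₐ(CH₃SO₃H (MsOH)) ≈ -1.9 — resonance-delocalised alkanesulfonate
acetate: pKₐ(CH₃COOH) ≈ 4.8
amide anion: pKₐ(NH₃) ≈ 38 — extremely strong base; never a leaving group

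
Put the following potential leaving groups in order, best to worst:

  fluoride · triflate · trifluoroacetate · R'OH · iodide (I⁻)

The more stable X⁻ (or X) is on its own — i.e. the weaker a base it is — the better a leaving group it makes.
triflate: pKₐ(CF₃SO₃H (triflic acid)) ≈ -14
iodide (I⁻): pKₐ(HI) ≈ -10
R'OH: pKₐ(R'OH₂⁺) ≈ -2.4
trifluoroacetate: pKₐ(CF₃COOH) ≈ 0.2
fluoride: pKₐ(HF) ≈ 3.2

triflate > iodide (I⁻) > R'OH > trifluoroacetate > fluoride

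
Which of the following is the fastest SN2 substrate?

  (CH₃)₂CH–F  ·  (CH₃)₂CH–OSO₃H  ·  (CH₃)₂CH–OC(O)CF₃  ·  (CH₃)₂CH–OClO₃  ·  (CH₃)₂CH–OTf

(CH₃)₂CH–OTf

Same R in every case — rank the leaving groups.
Leaving-group ability tracks the stability of the departed species; conjugate-acid pKₐ is the usual yardstick (lower pKₐ → better LG).
(CH₃)₂CH–OTf loses OTf⁻: pKₐ(CF₃SO₃H (triflic acid)) ≈ -14
(CH₃)₂CH–OClO₃ loses ClO₄⁻: pKₐ(HClO₄) ≈ -10
(CH₃)₂CH–OSO₃H loses HSO₄⁻: pKₐ(H₂SO₄) ≈ -3
(CH₃)₂CH–OC(O)CF₃ loses CF₃COO⁻: pKₐ(CF₃COOH) ≈ 0.2
(CH₃)₂CH–F loses F⁻: pKₐ(HF) ≈ 3.2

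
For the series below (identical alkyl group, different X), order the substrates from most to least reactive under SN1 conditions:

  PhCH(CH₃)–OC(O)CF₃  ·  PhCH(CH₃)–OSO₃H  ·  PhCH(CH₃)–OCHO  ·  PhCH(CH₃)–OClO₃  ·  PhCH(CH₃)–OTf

PhCH(CH₃)–OTf > PhCH(CH₃)–OClO₃ > PhCH(CH₃)–OSO₃H > PhCH(CH₃)–OC(O)CF₃ > PhCH(CH₃)–OCHO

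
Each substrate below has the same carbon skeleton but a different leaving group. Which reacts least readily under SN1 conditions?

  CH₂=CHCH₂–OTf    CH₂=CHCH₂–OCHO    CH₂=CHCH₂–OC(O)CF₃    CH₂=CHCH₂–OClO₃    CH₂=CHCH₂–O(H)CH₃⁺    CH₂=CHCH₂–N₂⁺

CH₂=CHCH₂–OCHO

The skeletons are identical, so relative rate is governed entirely by leaving-group ability.
A good leaving group is a weak base: the lower the pKₐ of its conjugate acid, the more readily it departs.
CH₂=CHCH₂–N₂⁺ loses N₂: no meaningful conjugate acid; N₂ departs as an exceptionally stable neutral molecule
CH₂=CHCH₂–OTf loses OTf⁻: pKₐ(CF₃SO₃H (triflic acid)) ≈ -14
CH₂=CHCH₂–OClO₃ loses ClO₄⁻: pKₐ(HClO₄) ≈ -10
CH₂=CHCH₂–O(H)CH₃⁺ loses R'OH: pKₐ(R'OH₂⁺) ≈ -2.4
CH₂=CHCH₂–OC(O)CF₃ loses CF₃COO⁻: pKₐ(CF₃COOH) ≈ 0.2
CH₂=CHCH₂–OCHO loses HCOO⁻: pKₐ(HCOOH) ≈ 3.8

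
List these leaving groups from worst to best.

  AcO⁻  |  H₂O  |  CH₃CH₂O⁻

CH₃CH₂O⁻ < AcO⁻ < H₂O

Rank by basicity of the departing species: weakest base leaves most easily.
H₂O: pKₐ(H₃O⁺) ≈ -1.7 — neutral; leaves from a protonated alcohol (R–OH₂⁺)
AcO⁻: pKₐ(CH₃COOH) ≈ 4.8 — resonance-stabilised but still a weak base
CH₃CH₂O⁻: pKₐ(CH₃CH₂OH) ≈ 16 — strong base; alkoxides do not leave unassisted
The question asks for worst first, so the sequence is read in increasing leaving-group ability.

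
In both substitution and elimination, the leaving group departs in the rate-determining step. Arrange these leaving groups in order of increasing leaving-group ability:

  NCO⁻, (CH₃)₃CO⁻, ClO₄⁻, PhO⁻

The more stable X⁻ (or X) is on its own — i.e. the weaker a base it is — the better a leaving group it makes.
ClO₄⁻: pKₐ(HClO₄) ≈ -10
NCO⁻: pKₐ(HOCN) ≈ 3.5
PhO⁻: pKₐ(C₆H₅OH (phenol)) ≈ 10
(CH₃)₃CO⁻: pKₐ(t-BuOH) ≈ 18
The question asks for worst first, so the sequence is read in increasing leaving-group ability.

(CH₃)₃CO⁻ < PhO⁻ < NCO⁻ < ClO₄⁻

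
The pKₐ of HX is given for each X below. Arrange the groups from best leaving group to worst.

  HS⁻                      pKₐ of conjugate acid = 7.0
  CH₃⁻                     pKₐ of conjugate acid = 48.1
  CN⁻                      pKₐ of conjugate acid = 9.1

HS⁻ > CN⁻ > CH₃⁻

Lower conjugate-acid pKₐ ⇒ weaker base ⇒ better leaving group.
Sorting by the given values: HS⁻ (7.0), CN⁻ (9.1), CH₃⁻ (48.1).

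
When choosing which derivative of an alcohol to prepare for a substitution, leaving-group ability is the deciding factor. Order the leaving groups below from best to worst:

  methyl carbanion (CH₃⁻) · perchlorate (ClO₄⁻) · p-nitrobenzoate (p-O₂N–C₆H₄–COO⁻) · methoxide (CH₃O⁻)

perchlorate (ClO₄⁻): pKₐ(HClO₄) ≈ -10
p-nitrobenzoate (p-O₂N–C₆H₄–COO⁻): pKₐ(p-nitrobenzoic acid) ≈ 3.4
methoxide (CH₃O⁻): pKₐ(CH₃OH) ≈ 15.5
methyl carbanion (CH₃⁻): pKₐ(CH₄) ≈ 48

perchlorate (ClO₄⁻) > p-nitrobenzoate (p-O₂N–C₆H₄–COO⁻) > methoxide (CH₃O⁻) > methyl carbanion (CH₃⁻)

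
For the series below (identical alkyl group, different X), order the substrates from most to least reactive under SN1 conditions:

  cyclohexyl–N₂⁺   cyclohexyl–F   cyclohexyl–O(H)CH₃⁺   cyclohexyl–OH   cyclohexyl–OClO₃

Same R in every case — rank the leaving groups.
Rank by basicity of the departing species: weakest base leaves most easily.
cyclohexyl–N₂⁺ loses N₂: no meaningful conjugate acid; N₂ departs as an exceptionally stable neutral molecule
cyclohexyl–OClO₃ loses ClO₄⁻: pKₐ(HClO₄) ≈ -10
cyclohexyl–O(H)CH₃⁺ loses R'OH: pKₐ(R'OH₂⁺) ≈ -2.4
cyclohexyl–F loses F⁻: pKₐ(HF) ≈ 3.2
cyclohexyl–OH loses OH⁻: pKₐ(H₂O) ≈ 15.7

cyclohexyl–N₂⁺ > cyclohexyl–OClO₃ > cyclohexyl–O(H)CH₃⁺ > cyclohexyl–F > cyclohexyl–OH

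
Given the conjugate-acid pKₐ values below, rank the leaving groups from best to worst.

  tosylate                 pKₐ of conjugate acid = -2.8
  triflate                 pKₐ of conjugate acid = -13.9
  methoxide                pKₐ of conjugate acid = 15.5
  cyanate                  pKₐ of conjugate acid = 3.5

triflate > tosylate > cyanate > methoxide

Lower conjugate-acid pKₐ ⇒ weaker base ⇒ better leaving group.
Sorting by the given values: triflate (-13.9), tosylate (-2.8), cyanate (3.5), methoxide (15.5).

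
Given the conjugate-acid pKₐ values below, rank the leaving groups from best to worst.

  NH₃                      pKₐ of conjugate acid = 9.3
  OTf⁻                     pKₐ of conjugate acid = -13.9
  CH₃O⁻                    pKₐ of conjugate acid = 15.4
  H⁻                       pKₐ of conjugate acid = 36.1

Lower conjugate-acid pKₐ ⇒ weaker base ⇒ better leaving group.
Sorting by the given values: OTf⁻ (-13.9), NH₃ (9.3), CH₃O⁻ (15.4), H⁻ (36.1).

OTf⁻ > NH₃ > CH₃O⁻ > H⁻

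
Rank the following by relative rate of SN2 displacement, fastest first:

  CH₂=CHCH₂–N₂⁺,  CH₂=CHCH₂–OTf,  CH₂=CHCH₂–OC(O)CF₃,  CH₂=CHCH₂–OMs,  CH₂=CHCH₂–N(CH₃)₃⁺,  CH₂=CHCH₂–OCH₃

The skeletons are identical, so relative rate is governed entirely by leaving-group ability.
Leaving-group ability tracks the stability of the departed species; conjugate-acid pKₐ is the usual yardstick (lower pKₐ → better LG).
CH₂=CHCH₂–N₂⁺ loses N₂: no meaningful conjugate acid; N₂ departs as an exceptionally stable neutral molecule
CH₂=CHCH₂–OTf loses OTf⁻: pKₐ(CF₃SO₃H (triflic acid)) ≈ -14
CH₂=CHCH₂–OMs loses OMs⁻: pKₐ(CH₃SO₃H (MsOH)) ≈ -1.9
CH₂=CHCH₂–OC(O)CF₃ loses CF₃COO⁻: pKₐ(CF₃COOH) ≈ 0.2
CH₂=CHCH₂–N(CH₃)₃⁺ loses NR'₃: pKₐ(R'₃NH⁺) ≈ 10.7
CH₂=CHCH₂–OCH₃ loses CH₃O⁻: pKₐ(CH₃OH) ≈ 15.5

CH₂=CHCH₂–N₂⁺ > CH₂=CHCH₂–OTf > CH₂=CHCH₂–OMs > CH₂=CHCH₂–OC(O)CF₃ > CH₂=CHCH₂–N(CH₃)₃⁺ > CH₂=CHCH₂–OCH₃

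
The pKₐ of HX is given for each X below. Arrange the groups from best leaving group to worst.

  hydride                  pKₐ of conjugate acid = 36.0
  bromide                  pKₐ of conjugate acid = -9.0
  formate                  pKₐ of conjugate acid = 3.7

bromide > formate > hydride

Lower conjugate-acid pKₐ ⇒ weaker base ⇒ better leaving group.
Sorting by the given values: bromide (-9.0), formate (3.7), hydride (36.0).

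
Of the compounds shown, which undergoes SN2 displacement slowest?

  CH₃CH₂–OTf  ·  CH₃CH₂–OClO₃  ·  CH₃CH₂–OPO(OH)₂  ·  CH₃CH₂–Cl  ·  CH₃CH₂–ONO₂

CH₃CH₂–OPO(OH)₂

With the same alkyl group throughout, only the leaving group differentiates the rates.
Rank by basicity of the departing species: weakest base leaves most easily.
CH₃CH₂–OTf loses OTf⁻: pKₐ(CF₃SO₃H (triflic acid)) ≈ -14
CH₃CH₂–OClO₃ loses ClO₄⁻: pKₐ(HClO₄) ≈ -10
CH₃CH₂–Cl loses Cl⁻: pKₐ(HCl) ≈ -7
CH₃CH₂–ONO₂ loses NO₃⁻: pKₐ(HNO₃) ≈ -1.3
CH₃CH₂–OPO(OH)₂ loses H₂PO₄⁻: pKₐ(H₃PO₄) ≈ 2.1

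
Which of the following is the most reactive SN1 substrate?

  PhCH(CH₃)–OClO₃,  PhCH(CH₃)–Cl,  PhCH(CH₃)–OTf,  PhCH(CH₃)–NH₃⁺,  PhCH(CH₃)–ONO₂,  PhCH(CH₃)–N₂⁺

With the same alkyl group throughout, only the leaving group differentiates the rates.
A good leaving group is a weak base: the lower the pKₐ of its conjugate acid, the more readily it departs.
PhCH(CH₃)–N₂⁺ loses N₂: no meaningful conjugate acid; N₂ departs as an exceptionally stable neutral molecule
PhCH(CH₃)–OTf loses OTf⁻: pKₐ(CF₃SO₃H (triflic acid)) ≈ -14
PhCH(CH₃)–OClO₃ loses ClO₄⁻: pKₐ(HClO₄) ≈ -10
PhCH(CH₃)–Cl loses Cl⁻: pKₐ(HCl) ≈ -7
PhCH(CH₃)–ONO₂ loses NO₃⁻: pKₐ(HNO₃) ≈ -1.3
PhCH(CH₃)–NH₃⁺ loses NH₃: pKₐ(NH₄⁺) ≈ 9.2

PhCH(CH₃)–N₂⁺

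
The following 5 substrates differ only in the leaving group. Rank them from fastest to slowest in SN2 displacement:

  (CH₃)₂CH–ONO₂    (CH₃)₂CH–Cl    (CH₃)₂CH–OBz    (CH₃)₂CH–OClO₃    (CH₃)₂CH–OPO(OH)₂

(CH₃)₂CH–OClO₃ > (CH₃)₂CH–Cl > (CH₃)₂CH–ONO₂ > (CH₃)₂CH–OPO(OH)₂ > (CH₃)₂CH–OBz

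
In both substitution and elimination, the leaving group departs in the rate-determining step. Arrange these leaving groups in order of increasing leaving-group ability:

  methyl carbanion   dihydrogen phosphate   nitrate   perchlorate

The more stable X⁻ (or X) is on its own — i.e. the weaker a base it is — the better a leaving group it makes.
perchlorate: pKₐ(HClO₄) ≈ -10 — extremely weak base; rarely used for safety reasons
nitrate: pKₐ(HNO₃) ≈ -1.3 — resonance-delocalised over three oxygens
dihydrogen phosphate: pKₐ(H₃PO₄) ≈ 2.1 — moderate base; biological leaving group after further activation
methyl carbanion: pKₐ(CH₄) ≈ 48 — unstabilised carbanion; the worst conceivable leaving group
The question asks for worst first, so the sequence is read in increasing leaving-group ability.

methyl carbanion < dihydrogen phosphate < nitrate < perchlorate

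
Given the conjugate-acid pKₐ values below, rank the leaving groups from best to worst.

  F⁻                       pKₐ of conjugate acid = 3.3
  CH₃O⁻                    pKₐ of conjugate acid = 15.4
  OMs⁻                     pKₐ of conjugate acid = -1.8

Lower conjugate-acid pKₐ ⇒ weaker base ⇒ better leaving group.
Sorting by the given values: OMs⁻ (-1.8), F⁻ (3.3), CH₃O⁻ (15.4).

OMs⁻ > F⁻ > CH₃O⁻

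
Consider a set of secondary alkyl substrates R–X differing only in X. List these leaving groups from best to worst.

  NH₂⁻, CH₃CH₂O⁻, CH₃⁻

CH₃CH₂O⁻ > NH₂⁻ > CH₃⁻

CH₃CH₂O⁻: pKₐ(CH₃CH₂OH) ≈ 16 — strong base; alkoxides do not leave unassisted
NH₂⁻: pKₐ(NH₃) ≈ 38
CH₃⁻: pKₐ(CH₄) ≈ 48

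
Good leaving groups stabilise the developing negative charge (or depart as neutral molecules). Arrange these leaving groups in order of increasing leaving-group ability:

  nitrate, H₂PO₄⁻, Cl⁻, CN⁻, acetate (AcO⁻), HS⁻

CN⁻ < HS⁻ < acetate (AcO⁻) < H₂PO₄⁻ < nitrate < Cl⁻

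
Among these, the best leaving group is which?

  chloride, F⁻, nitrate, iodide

iodide: pKₐ(HI) ≈ -10
chloride: pKₐ(HCl) ≈ -7
nitrate: pKₐ(HNO₃) ≈ -1.3
F⁻: pKₐ(HF) ≈ 3.2

iodide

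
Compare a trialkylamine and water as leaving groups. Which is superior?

water

water is the better leaving group.
pKₐ(H₃O⁺) ≈ -1.7 versus pKₐ(R'₃NH⁺) ≈ 10.7: water is the much weaker base.
Neutral; leaves from a protonated alcohol (R–OH₂⁺).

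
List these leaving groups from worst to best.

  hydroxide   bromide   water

hydroxide < water < bromide

Leaving-group ability tracks the stability of the departed species; conjugate-acid pKₐ is the usual yardstick (lower pKₐ → better LG).
bromide: pKₐ(HBr) ≈ -9 — weak base; good leaving group
water: pKₐ(H₃O⁺) ≈ -1.7
hydroxide: pKₐ(H₂O) ≈ 15.7 — strong base; essentially never leaves without prior activation
Listed from poorest to best leaving group as asked.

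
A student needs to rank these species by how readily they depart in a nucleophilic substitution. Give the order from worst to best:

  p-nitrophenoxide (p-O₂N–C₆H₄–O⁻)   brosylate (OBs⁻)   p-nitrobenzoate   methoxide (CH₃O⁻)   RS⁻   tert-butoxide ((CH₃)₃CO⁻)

tert-butoxide ((CH₃)₃CO⁻) < methoxide (CH₃O⁻) < RS⁻ < p-nitrophenoxide (p-O₂N–C₆H₄–O⁻) < p-nitrobenzoate < brosylate (OBs⁻)

Leaving-group ability tracks the stability of the departed species; conjugate-acid pKₐ is the usual yardstick (lower pKₐ → better LG).
brosylate (OBs⁻): pKₐ(p-BrC₆H₄SO₃H) ≈ -2.8
p-nitrobenzoate: pKₐ(p-nitrobenzoic acid) ≈ 3.4 — electron-withdrawing nitro group stabilises the carboxylate
p-nitrophenoxide (p-O₂N–C₆H₄–O⁻): pKₐ(p-nitrophenol) ≈ 7.2 — nitro group delocalises the charge; the classic chromogenic LG
RS⁻: pKₐ(RSH (a thiol)) ≈ 10.5
methoxide (CH₃O⁻): pKₐ(CH₃OH) ≈ 15.5 — strong base; alkoxides do not leave unassisted
tert-butoxide ((CH₃)₃CO⁻): pKₐ(t-BuOH) ≈ 18
Reversing gives the worst-to-best order requested.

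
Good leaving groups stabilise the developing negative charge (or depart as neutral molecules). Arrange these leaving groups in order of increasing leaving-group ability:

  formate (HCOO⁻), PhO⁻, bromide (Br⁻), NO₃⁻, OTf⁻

Rank by basicity of the departing species: weakest base leaves most easily.
OTf⁻: pKₐ(CF₃SO₃H (triflic acid)) ≈ -14
bromide (Br⁻): pKₐ(HBr) ≈ -9
NO₃⁻: pKₐ(HNO₃) ≈ -1.3
formate (HCOO⁻): pKₐ(HCOOH) ≈ 3.8
PhO⁻: pKₐ(C₆H₅OH (phenol)) ≈ 10 — resonance into the ring helps, but still a poor LG
Reversing gives the worst-to-best order requested.

PhO⁻ < formate (HCOO⁻) < NO₃⁻ < bromide (Br⁻) < OTf⁻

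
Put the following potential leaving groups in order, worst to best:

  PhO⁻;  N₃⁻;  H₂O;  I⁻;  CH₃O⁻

CH₃O⁻ < PhO⁻ < N₃⁻ < H₂O < I⁻

I⁻: pKₐ(HI) ≈ -10
H₂O: pKₐ(H₃O⁺) ≈ -1.7
N₃⁻: pKₐ(HN₃) ≈ 4.7 — linear, resonance-stabilised
PhO⁻: pKₐ(C₆H₅OH (phenol)) ≈ 10
CH₃O⁻: pKₐ(CH₃OH) ≈ 15.5 — strong base; alkoxides do not leave unassisted
Reversing gives the worst-to-best order requested.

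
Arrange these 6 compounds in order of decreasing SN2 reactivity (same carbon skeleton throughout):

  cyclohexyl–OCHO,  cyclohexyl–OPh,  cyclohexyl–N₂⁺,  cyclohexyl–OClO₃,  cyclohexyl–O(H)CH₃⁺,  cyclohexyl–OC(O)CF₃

Identical carbon frameworks mean the comparison reduces to leaving-group quality.
The more stable X⁻ (or X) is on its own — i.e. the weaker a base it is — the better a leaving group it makes.
cyclohexyl–N₂⁺ loses N₂: no meaningful conjugate acid; N₂ departs as an exceptionally stable neutral molecule
cyclohexyl–OClO₃ loses ClO₄⁻: pKₐ(HClO₄) ≈ -10
cyclohexyl–O(H)CH₃⁺ loses R'OH: pKₐ(R'OH₂⁺) ≈ -2.4
cyclohexyl–OC(O)CF₃ loses CF₃COO⁻: pKₐ(CF₃COOH) ≈ 0.2
cyclohexyl–OCHO loses HCOO⁻: pKₐ(HCOOH) ≈ 3.8
cyclohexyl–OPh loses PhO⁻: pKₐ(C₆H₅OH (phenol)) ≈ 10

cyclohexyl–N₂⁺ > cyclohexyl–OClO₃ > cyclohexyl–O(H)CH₃⁺ > cyclohexyl–OC(O)CF₃ > cyclohexyl–OCHO > cyclohexyl–OPh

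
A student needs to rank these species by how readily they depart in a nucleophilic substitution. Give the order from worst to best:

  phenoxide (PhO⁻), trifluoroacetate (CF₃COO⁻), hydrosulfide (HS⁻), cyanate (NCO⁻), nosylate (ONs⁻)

nosylate (ONs⁻): pKₐ(p-O₂NC₆H₄SO₃H) ≈ -3.5 — p-nitro group further stabilises the sulfonate
trifluoroacetate (CF₃COO⁻): pKₐ(CF₃COOH) ≈ 0.2 — strongly electron-withdrawing CF₃ stabilises the carboxylate
cyanate (NCO⁻): pKₐ(HOCN) ≈ 3.5
hydrosulfide (HS⁻): pKₐ(H₂S) ≈ 7
phenoxide (PhO⁻): pKₐ(C₆H₅OH (phenol)) ≈ 10 — resonance into the ring helps, but still a poor LG
Reversing gives the worst-to-best order requested.

phenoxide (PhO⁻) < hydrosulfide (HS⁻) < cyanate (NCO⁻) < trifluoroacetate (CF₃COO⁻) < nosylate (ONs⁻)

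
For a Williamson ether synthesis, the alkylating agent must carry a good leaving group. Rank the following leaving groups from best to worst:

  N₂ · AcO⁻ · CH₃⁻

N₂ > AcO⁻ > CH₃⁻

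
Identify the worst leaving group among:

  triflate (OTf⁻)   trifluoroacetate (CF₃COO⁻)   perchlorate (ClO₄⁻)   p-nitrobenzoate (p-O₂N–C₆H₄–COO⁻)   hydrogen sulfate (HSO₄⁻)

p-nitrobenzoate (p-O₂N–C₆H₄–COO⁻)

The more stable X⁻ (or X) is on its own — i.e. the weaker a base it is — the better a leaving group it makes.
triflate (OTf⁻): pKₐ(CF₃SO₃H (triflic acid)) ≈ -14
perchlorate (ClO₄⁻): pKₐ(HClO₄) ≈ -10
hydrogen sulfate (HSO₄⁻): pKₐ(H₂SO₄) ≈ -3
trifluoroacetate (CF₃COO⁻): pKₐ(CF₃COOH) ≈ 0.2
p-nitrobenzoate (p-O₂N–C₆H₄–COO⁻): pKₐ(p-nitrobenzoic acid) ≈ 3.4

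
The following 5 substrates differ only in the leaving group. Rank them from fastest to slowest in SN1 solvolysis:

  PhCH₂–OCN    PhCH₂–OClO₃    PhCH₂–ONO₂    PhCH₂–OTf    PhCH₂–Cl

PhCH₂–OTf > PhCH₂–OClO₃ > PhCH₂–Cl > PhCH₂–ONO₂ > PhCH₂–OCN

With the same alkyl group throughout, only the leaving group differentiates the rates.
Leaving-group ability tracks the stability of the departed species; conjugate-acid pKₐ is the usual yardstick (lower pKₐ → better LG).
PhCH₂–OTf loses OTf⁻: pKₐ(CF₃SO₃H (triflic acid)) ≈ -14
PhCH₂–OClO₃ loses ClO₄⁻: pKₐ(HClO₄) ≈ -10
PhCH₂–Cl loses Cl⁻: pKₐ(HCl) ≈ -7
PhCH₂–ONO₂ loses NO₃⁻: pKₐ(HNO₃) ≈ -1.3
PhCH₂–OCN loses NCO⁻: pKₐ(HOCN) ≈ 3.5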